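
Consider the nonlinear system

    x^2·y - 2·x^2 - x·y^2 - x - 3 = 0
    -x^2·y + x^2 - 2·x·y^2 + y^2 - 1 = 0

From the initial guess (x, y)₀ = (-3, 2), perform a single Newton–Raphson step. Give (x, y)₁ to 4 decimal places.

At (-3, 2): F = (12.0000, 18.0000).
Jacobian J = [[2·x·y - 4·x - y^2 - 1, x^2 - 2·x·y], [-2·x·y + 2·x - 2·y^2, -x^2 - 4·x·y + 2·y]].
At the point, J = [[-5.0000, 21.0000], [-2.0000, 19.0000]] (det J = -53.0000).
Solving J·Δ = −F gives Δ = (-2.8302, -1.2453).
Then the next iterate is (x, y)₁ = (-5.8302, 0.7547).

(-5.8302, 0.7547)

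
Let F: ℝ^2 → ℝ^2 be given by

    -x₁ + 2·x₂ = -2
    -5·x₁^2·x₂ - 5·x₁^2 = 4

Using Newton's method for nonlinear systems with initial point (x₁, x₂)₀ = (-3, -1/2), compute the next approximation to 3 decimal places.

(5.467, 1.733)

At (-3, -1/2): F = (4.000, -26.500).
Jacobian J = [[-1, 2], [-10·x₁·x₂ - 10·x₁, -5·x₁^2]].
At the point, J = [[-1.000, 2.000], [15.000, -45.000]] (det J = 15.000).
Solving J·Δ = −F gives Δ = (8.467, 2.233).
Then the next iterate is (x₁, x₂)₁ = (5.467, 1.733).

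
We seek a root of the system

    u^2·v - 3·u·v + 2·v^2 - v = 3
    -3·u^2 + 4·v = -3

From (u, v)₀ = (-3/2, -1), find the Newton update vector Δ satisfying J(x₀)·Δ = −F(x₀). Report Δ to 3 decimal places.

At (-3/2, -1): F = (-6.750, -7.750).
Jacobian J = [[2·u·v - 3·v, u^2 - 3·u + 4·v - 1], [-6·u, 4]].
At the point, J = [[6.000, 1.750], [9.000, 4.000]] (det J = 8.250).
Solving J·Δ = −F gives Δ = (1.629, -1.727).

(1.629, -1.727)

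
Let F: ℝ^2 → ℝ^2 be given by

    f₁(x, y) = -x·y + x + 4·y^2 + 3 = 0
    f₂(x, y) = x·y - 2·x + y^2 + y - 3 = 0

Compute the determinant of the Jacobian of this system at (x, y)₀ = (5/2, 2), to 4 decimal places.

-7.5000

J = [[-y + 1, -x + 8·y], [y - 2, x + 2·y + 1]].
At the point, J = [[-1.0000, 13.5000], [0.0000, 7.5000]].
det J = -7.5000.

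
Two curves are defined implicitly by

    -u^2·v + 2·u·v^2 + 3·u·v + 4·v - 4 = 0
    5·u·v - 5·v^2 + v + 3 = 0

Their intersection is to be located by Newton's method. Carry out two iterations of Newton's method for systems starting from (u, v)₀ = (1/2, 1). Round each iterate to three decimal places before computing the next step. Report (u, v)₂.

(0.071, 0.922)

At (1/2, 1): F = (2.250, 1.500).
Jacobian J = [[-2·u·v + 2·v^2 + 3·v, -u^2 + 4·u·v + 3·u + 4], [5·v, 5·u - 10·v + 1]].
At the point, J = [[4.000, 7.250], [5.000, -6.500]] (det J = -62.250).
Solving J·Δ = −F gives Δ = (-0.410, -0.084).
Then the next iterate is (u, v)₁ = (0.090, 0.916).
Round to (0.090, 0.916) and repeat: F = (0.05493, 0.13292), J = [[4.26123, 4.59166], [4.580, -7.710]].
Δ = (-0.019, 0.006), so (u, v)₂ = (0.071, 0.922).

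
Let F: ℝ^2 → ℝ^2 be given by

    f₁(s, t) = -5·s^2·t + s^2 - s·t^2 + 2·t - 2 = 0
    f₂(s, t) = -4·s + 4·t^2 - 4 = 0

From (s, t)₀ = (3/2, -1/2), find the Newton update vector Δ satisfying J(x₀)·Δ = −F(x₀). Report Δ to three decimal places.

(-1.219, -1.031)

At (3/2, -1/2): F = (4.500, -9.000).
Jacobian J = [[-10·s·t + 2·s - t^2, -5·s^2 - 2·s·t + 2], [-4, 8·t]].
At the point, J = [[10.250, -7.750], [-4.000, -4.000]] (det J = -72.000).
Solving J·Δ = −F gives Δ = (-1.219, -1.031).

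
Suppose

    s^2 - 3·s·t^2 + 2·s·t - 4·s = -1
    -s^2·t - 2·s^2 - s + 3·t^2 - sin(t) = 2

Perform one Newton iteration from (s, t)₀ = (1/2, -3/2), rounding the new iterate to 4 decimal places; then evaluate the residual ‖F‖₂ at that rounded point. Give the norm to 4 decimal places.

At (1/2, -3/2): F = (-5.6250, 5.122495).
Jacobian J = [[2·s - 3·t^2 + 2·t - 4, -6·s·t + 2·s], [-2·s·t - 4·s - 1, -s^2 + 6·t - cos(t)]].
At the point, J = [[-12.7500, 5.5000], [-1.5000, -9.320737]] (det J = 127.089399).
Solving J·Δ = −F gives Δ = (-0.1909, 0.5803).
Then the next iterate is (s, t)₁ = (0.3091, -0.9197).
Re-evaluating at (0.3091, -0.9197): F = (-1.493771, 0.920649), so ‖F‖₂ = 1.7547.

1.7547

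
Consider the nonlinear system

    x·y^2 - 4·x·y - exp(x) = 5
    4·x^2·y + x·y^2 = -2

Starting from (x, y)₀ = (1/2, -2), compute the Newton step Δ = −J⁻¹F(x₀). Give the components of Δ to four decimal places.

(0.3282, 0.6872)

At (1/2, -2): F = (-0.648721, 2.0000).
Jacobian J = [[y^2 - 4·y - exp(x), 2·x·y - 4·x], [8·x·y + y^2, 4·x^2 + 2·x·y]].
At the point, J = [[10.351279, -4.0000], [-4.0000, -1.0000]] (det J = -26.351279).
Solving J·Δ = −F gives Δ = (0.3282, 0.6872).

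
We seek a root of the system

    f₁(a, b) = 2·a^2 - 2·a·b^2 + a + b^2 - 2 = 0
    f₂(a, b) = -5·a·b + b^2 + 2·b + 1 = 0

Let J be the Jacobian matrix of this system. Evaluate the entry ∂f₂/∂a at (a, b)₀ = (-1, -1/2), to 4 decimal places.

∂f₂/∂a = -5·b.
At (-1, -1/2) this is 2.5000.

2.5000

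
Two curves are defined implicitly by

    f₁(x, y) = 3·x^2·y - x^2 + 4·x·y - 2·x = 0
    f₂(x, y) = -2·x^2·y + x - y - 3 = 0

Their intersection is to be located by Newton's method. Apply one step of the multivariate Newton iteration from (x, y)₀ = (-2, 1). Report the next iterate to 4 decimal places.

At (-2, 1): F = (4.0000, -14.0000).
Jacobian J = [[6·x·y - 2·x + 4·y - 2, 3·x^2 + 4·x], [-4·x·y + 1, -2·x^2 - 1]].
At the point, J = [[-6.0000, 4.0000], [9.0000, -9.0000]] (det J = 18.0000).
Solving J·Δ = −F gives Δ = (-1.1111, -2.6667).
Then the next iterate is (x, y)₁ = (-3.1111, -1.6667).

(-3.1111, -1.6667)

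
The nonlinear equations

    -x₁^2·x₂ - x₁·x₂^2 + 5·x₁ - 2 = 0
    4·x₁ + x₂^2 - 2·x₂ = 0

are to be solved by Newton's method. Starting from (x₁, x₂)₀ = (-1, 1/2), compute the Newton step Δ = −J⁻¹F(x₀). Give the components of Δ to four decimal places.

(1.2609, 0.2935)

At (-1, 1/2): F = (-7.2500, -4.7500).
Jacobian J = [[-2·x₁·x₂ - x₂^2 + 5, -x₁^2 - 2·x₁·x₂], [4, 2·x₂ - 2]].
At the point, J = [[5.7500, 0.0000], [4.0000, -1.0000]] (det J = -5.7500).
Solving J·Δ = −F gives Δ = (1.2609, 0.2935).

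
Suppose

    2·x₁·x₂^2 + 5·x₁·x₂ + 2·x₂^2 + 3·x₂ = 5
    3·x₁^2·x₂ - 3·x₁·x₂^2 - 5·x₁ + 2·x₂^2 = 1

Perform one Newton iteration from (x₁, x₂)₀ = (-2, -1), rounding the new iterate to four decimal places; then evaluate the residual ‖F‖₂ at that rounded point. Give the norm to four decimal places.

5.9961

At (-2, -1): F = (0.0000, 5.0000).
Jacobian J = [[2·x₂^2 + 5·x₂, 4·x₁·x₂ + 5·x₁ + 4·x₂ + 3], [6·x₁·x₂ - 3·x₂^2 - 5, 3·x₁^2 - 6·x₁·x₂ + 4·x₂]].
At the point, J = [[-3.0000, -3.0000], [4.0000, -4.0000]] (det J = 24.0000).
Solving J·Δ = −F gives Δ = (-0.6250, 0.6250).
Then the next iterate is (x₁, x₂)₁ = (-2.6250, -0.3750).
Re-evaluating at (-2.6250, -0.3750): F = (-1.660156, 5.761719), so ‖F‖₂ = 5.9961.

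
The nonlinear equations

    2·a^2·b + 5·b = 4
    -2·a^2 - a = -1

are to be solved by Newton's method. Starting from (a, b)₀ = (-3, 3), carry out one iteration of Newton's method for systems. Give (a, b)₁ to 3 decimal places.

At (-3, 3): F = (65.000, -14.000).
Jacobian J = [[4·a·b, 2·a^2 + 5], [-4·a - 1, 0]].
At the point, J = [[-36.000, 23.000], [11.000, 0.000]] (det J = -253.000).
Solving J·Δ = −F gives Δ = (1.273, -0.834).
Then the next iterate is (a, b)₁ = (-1.727, 2.166).

(-1.727, 2.166)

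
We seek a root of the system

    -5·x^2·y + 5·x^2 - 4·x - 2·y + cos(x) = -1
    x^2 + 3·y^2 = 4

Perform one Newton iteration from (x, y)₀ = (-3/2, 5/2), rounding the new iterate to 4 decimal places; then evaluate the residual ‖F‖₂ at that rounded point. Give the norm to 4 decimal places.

3.8762

At (-3/2, 5/2): F = (-14.804263, 17.0000).
Jacobian J = [[-10·x·y + 10·x - sin(x) - 4, -5·x^2 - 2], [2·x, 6·y]].
At the point, J = [[19.497495, -13.2500], [-3.0000, 15.0000]] (det J = 252.712425).
Solving J·Δ = −F gives Δ = (-0.0126, -1.1359).
Then the next iterate is (x, y)₁ = (-1.5126, 1.3641).
Re-evaluating at (-1.5126, 1.3641): F = (0.215135, 3.870265), so ‖F‖₂ = 3.8762.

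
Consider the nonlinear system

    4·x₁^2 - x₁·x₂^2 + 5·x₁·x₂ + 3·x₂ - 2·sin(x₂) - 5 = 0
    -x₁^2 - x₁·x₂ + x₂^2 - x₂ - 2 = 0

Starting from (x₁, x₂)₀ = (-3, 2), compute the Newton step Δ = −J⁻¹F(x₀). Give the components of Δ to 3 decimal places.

(0.948, -0.132)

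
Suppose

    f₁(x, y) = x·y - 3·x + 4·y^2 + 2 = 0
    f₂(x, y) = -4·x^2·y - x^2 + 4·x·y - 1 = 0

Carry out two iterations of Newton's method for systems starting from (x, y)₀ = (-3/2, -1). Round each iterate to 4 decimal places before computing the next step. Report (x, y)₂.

(18.5096, 12.8277)

At (-3/2, -1): F = (12.0000, 11.7500).
Jacobian J = [[y - 3, x + 8·y], [-8·x·y - 2·x + 4·y, -4·x^2 + 4·x]].
At the point, J = [[-4.0000, -9.5000], [-13.0000, -15.0000]] (det J = -63.5000).
Solving J·Δ = −F gives Δ = (-1.0768, 1.7165).
Then the next iterate is (x, y)₁ = (-2.5768, 0.7165).
Round to (-2.5768, 0.7165) and repeat: F = (9.937612, -34.054955), J = [[-2.2835, 3.1552], [22.789818, -36.866793]].
Δ = (21.0864, 12.1112), so (x, y)₂ = (18.5096, 12.8277).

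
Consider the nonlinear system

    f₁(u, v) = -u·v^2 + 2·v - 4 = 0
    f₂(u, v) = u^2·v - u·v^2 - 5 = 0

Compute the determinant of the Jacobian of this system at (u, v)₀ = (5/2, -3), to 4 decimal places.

216.7500

J = [[-v^2, -2·u·v + 2], [2·u·v - v^2, u^2 - 2·u·v]].
At the point, J = [[-9.0000, 17.0000], [-24.0000, 21.2500]].
det J = 216.7500.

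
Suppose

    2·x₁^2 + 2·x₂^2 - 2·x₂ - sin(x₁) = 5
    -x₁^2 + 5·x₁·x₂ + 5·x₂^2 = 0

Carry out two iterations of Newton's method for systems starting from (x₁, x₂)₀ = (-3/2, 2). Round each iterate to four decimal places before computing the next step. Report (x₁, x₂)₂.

At (-3/2, 2): F = (4.497495, 2.7500).
Jacobian J = [[4·x₁ - cos(x₁), 4·x₂ - 2], [-2·x₁ + 5·x₂, 5·x₁ + 10·x₂]].
At the point, J = [[-6.070737, 6.0000], [13.0000, 12.5000]] (det J = -153.884215).
Solving J·Δ = −F gives Δ = (0.2581, -0.4884).
Then the next iterate is (x₁, x₂)₁ = (-1.2419, 1.5116).
Round to (-1.2419, 1.5116) and repeat: F = (0.577700, 0.496077), J = [[-5.290599, 4.0464], [10.0418, 8.9065]].
Δ = (0.0358, -0.0960), so (x₁, x₂)₂ = (-1.2061, 1.4156).

(-1.2061, 1.4156)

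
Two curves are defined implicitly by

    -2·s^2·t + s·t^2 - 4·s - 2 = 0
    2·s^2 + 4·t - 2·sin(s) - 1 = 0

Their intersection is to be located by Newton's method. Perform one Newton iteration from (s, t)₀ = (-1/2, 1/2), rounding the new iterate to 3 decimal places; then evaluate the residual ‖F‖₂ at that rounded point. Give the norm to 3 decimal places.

At (-1/2, 1/2): F = (-0.375, 2.45885).
Jacobian J = [[-4·s·t + t^2 - 4, -2·s^2 + 2·s·t], [4·s - 2·cos(s), 4]].
At the point, J = [[-2.750, -1.000], [-3.75517, 4.000]] (det J = -14.75517).
Solving J·Δ = −F gives Δ = (0.065, -0.554).
Then the next iterate is (s, t)₁ = (-0.435, -0.054).
Re-evaluating at (-0.435, -0.054): F = (-0.24083, 0.00527), so ‖F‖₂ = 0.241.

0.241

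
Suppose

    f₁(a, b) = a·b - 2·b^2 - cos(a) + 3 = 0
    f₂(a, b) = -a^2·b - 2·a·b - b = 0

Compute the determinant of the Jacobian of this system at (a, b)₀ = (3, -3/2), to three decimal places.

-86.258

J = [[b + sin(a), a - 4·b], [-2·a·b - 2·b, -a^2 - 2·a - 1]].
At the point, J = [[-1.35888, 9.000], [12.000, -16.000]].
det J = -86.258.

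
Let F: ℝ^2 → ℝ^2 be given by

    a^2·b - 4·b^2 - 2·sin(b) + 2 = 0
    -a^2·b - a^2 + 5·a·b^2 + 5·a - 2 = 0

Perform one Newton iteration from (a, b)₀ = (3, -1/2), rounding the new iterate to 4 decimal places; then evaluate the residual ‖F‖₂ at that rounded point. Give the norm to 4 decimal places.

At (3, -1/2): F = (-2.541149, 12.2500).
Jacobian J = [[2·a·b, a^2 - 8·b - 2·cos(b)], [-2·a·b - 2·a + 5·b^2 + 5, -a^2 + 10·a·b]].
At the point, J = [[-3.0000, 11.244835], [3.2500, -24.0000]] (det J = 35.454287).
Solving J·Δ = −F gives Δ = (2.1651, 0.8036).
Then the next iterate is (a, b)₁ = (5.1651, 0.3036).
Re-evaluating at (5.1651, 0.3036): F = (9.132912, -8.571864), so ‖F‖₂ = 12.5255.

12.5255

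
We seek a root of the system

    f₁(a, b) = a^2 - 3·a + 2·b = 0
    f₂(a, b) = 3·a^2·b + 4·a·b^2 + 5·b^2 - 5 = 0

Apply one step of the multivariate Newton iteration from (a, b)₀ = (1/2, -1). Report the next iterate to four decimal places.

(-1.1556, -1.0306)

At (1/2, -1): F = (-3.2500, 1.2500).
Jacobian J = [[2·a - 3, 2], [6·a·b + 4·b^2, 3·a^2 + 8·a·b + 10·b]].
At the point, J = [[-2.0000, 2.0000], [1.0000, -13.2500]] (det J = 24.5000).
Solving J·Δ = −F gives Δ = (-1.6556, -0.0306).
Then the next iterate is (a, b)₁ = (-1.1556, -1.0306).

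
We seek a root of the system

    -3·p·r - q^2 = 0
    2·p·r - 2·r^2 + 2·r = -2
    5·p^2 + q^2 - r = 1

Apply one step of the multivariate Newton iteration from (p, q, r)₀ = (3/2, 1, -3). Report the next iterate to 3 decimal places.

At (3/2, 1, -3): F = (12.500, -31.000, 14.250).
Jacobian J = [[-3·r, -2·q, -3·p], [2·r, 0, 2·p - 4·r + 2], [10·p, 2·q, -1]].
At the point, J = [[9.000, -2.000, -4.500], [-6.000, 0.000, 17.000], [15.000, 2.000, -1.000]] (det J = -750.000).
Solving J·Δ = −F gives Δ = (-0.758, -0.662, 1.556).
Then the next iterate is (p, q, r)₁ = (0.742, 0.338, -1.444).

(0.742, 0.338, -1.444)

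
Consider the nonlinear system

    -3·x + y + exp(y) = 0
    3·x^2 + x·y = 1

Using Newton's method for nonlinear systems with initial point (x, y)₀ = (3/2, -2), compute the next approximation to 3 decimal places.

At (3/2, -2): F = (-6.36466, 2.750).
Jacobian J = [[-3, exp(y) + 1], [6·x + y, x]].
At the point, J = [[-3.000, 1.13534], [7.000, 1.500]] (det J = -12.44735).
Solving J·Δ = −F gives Δ = (-1.018, 2.916).
Then the next iterate is (x, y)₁ = (0.482, 0.916).

(0.482, 0.916)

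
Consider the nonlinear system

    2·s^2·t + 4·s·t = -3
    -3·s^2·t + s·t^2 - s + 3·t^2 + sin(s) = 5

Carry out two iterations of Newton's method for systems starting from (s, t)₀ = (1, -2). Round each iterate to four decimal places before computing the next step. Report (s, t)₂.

At (1, -2): F = (-9.0000, 16.841471).
Jacobian J = [[4·s·t + 4·t, 2·s^2 + 4·s], [-6·s·t + t^2 + cos(s) - 1, -3·s^2 + 2·s·t + 6·t]].
At the point, J = [[-16.0000, 6.0000], [15.540302, -19.0000]] (det J = 210.758186).
Solving J·Δ = −F gives Δ = (-0.3319, 0.6149).
Then the next iterate is (s, t)₁ = (0.6681, -1.3851).
Round to (0.6681, -1.3851) and repeat: F = (-1.938041, 3.843403), J = [[-9.241941, 3.565115], [7.255814, -11.500443]].
Δ = (-0.1068, 0.2668), so (s, t)₂ = (0.5613, -1.1183).

(0.5613, -1.1183)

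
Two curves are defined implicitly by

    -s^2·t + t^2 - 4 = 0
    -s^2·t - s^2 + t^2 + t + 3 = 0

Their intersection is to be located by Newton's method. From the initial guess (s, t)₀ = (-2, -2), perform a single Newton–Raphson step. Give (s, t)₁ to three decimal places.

(-2.667, -0.333)

At (-2, -2): F = (8.000, 9.000).
Jacobian J = [[-2·s·t, -s^2 + 2·t], [-2·s·t - 2·s, -s^2 + 2·t + 1]].
At the point, J = [[-8.000, -8.000], [-4.000, -7.000]] (det J = 24.000).
Solving J·Δ = −F gives Δ = (-0.667, 1.667).
Then the next iterate is (s, t)₁ = (-2.667, -0.333).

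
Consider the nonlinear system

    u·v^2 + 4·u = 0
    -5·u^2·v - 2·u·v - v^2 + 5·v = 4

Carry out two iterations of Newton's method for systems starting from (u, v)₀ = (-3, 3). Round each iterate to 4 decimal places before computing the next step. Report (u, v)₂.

At (-3, 3): F = (-39.0000, -115.0000).
Jacobian J = [[v^2 + 4, 2·u·v], [-10·u·v - 2·v, -5·u^2 - 2·u - 2·v + 5]].
At the point, J = [[13.0000, -18.0000], [84.0000, -40.0000]] (det J = 992.0000).
Solving J·Δ = −F gives Δ = (0.5141, -1.7954).
Then the next iterate is (u, v)₁ = (-2.4859, 1.2046).
Round to (-2.4859, 1.2046) and repeat: F = (-13.550793, -30.659357), J = [[5.451061, -5.989030], [27.535951, -23.335894]].
Δ = (-3.5165, -5.4632), so (u, v)₂ = (-6.0024, -4.2586).

(-6.0024, -4.2586)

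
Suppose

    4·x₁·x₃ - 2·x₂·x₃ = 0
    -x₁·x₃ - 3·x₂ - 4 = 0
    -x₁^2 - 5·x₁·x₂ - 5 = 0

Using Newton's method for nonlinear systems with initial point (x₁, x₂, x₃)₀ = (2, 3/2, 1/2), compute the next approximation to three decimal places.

At (2, 3/2, 1/2): F = (2.500, -9.500, -24.000).
Jacobian J = [[4·x₃, -2·x₃, 4·x₁ - 2·x₂], [-x₃, -3, -x₁], [-2·x₁ - 5·x₂, -5·x₁, 0]].
At the point, J = [[2.000, -1.000, 5.000], [-0.500, -3.000, -2.000], [-11.500, -10.000, 0.000]] (det J = -210.500).
Solving J·Δ = −F gives Δ = (0.081, -2.493, -1.031).
Then the next iterate is (x₁, x₂, x₃)₁ = (2.081, -0.993, -0.531).

(2.081, -0.993, -0.531)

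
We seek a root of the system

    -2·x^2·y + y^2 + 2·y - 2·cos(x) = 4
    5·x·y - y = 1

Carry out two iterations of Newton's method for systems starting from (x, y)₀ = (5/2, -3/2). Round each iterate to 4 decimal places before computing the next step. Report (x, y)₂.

(2.5114, 0.2157)

At (5/2, -3/2): F = (15.602287, -18.2500).
Jacobian J = [[-4·x·y + 2·sin(x), -2·x^2 + 2·y + 2], [5·y, 5·x - 1]].
At the point, J = [[16.196944, -13.5000], [-7.5000, 11.5000]] (det J = 85.014859).
Solving J·Δ = −F gives Δ = (0.7875, 2.1005).
Then the next iterate is (x, y)₁ = (3.2875, 0.6005).
Round to (3.2875, 0.6005) and repeat: F = (-13.439646, 8.270219), J = [[-8.187355, -18.414313], [3.0025, 15.4375]].
Δ = (-0.7761, -0.3848), so (x, y)₂ = (2.5114, 0.2157).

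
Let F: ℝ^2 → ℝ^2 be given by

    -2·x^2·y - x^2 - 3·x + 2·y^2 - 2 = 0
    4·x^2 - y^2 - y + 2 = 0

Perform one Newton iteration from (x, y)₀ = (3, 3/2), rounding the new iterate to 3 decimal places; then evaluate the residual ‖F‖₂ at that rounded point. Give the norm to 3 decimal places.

14.492

At (3, 3/2): F = (-42.500, 34.250).
Jacobian J = [[-4·x·y - 2·x - 3, -2·x^2 + 4·y], [8·x, -2·y - 1]].
At the point, J = [[-27.000, -12.000], [24.000, -4.000]] (det J = 396.000).
Solving J·Δ = −F gives Δ = (-1.467, -0.241).
Then the next iterate is (x, y)₁ = (1.533, 1.259).
Re-evaluating at (1.533, 1.259): F = (-11.69645, 8.55627), so ‖F‖₂ = 14.492.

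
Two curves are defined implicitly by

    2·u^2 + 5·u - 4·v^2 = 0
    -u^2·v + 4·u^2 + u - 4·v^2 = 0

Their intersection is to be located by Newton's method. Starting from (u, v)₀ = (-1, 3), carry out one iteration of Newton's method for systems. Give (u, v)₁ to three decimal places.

(1.265, 1.469)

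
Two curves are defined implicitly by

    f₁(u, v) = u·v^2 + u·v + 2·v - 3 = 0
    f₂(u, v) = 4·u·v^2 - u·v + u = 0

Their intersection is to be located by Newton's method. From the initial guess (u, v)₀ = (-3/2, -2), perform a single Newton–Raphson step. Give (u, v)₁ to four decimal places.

(-2.4621, -0.1655)

At (-3/2, -2): F = (-10.0000, -28.5000).
Jacobian J = [[v^2 + v, 2·u·v + u + 2], [4·v^2 - v + 1, 8·u·v - u]].
At the point, J = [[2.0000, 6.5000], [19.0000, 25.5000]] (det J = -72.5000).
Solving J·Δ = −F gives Δ = (-0.9621, 1.8345).
Then the next iterate is (u, v)₁ = (-2.4621, -0.1655).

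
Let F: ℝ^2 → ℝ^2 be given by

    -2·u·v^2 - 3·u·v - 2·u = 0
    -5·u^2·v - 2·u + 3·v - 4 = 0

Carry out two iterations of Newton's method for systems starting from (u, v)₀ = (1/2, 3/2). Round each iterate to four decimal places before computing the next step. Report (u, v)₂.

At (1/2, 3/2): F = (-5.5000, -2.3750).
Jacobian J = [[-2·v^2 - 3·v - 2, -4·u·v - 3·u], [-10·u·v - 2, -5·u^2 + 3]].
At the point, J = [[-11.0000, -4.5000], [-9.5000, 1.7500]] (det J = -62.0000).
Solving J·Δ = −F gives Δ = (-0.3276, -0.4214).
Then the next iterate is (u, v)₁ = (0.1724, 1.0786).
Round to (0.1724, 1.0786) and repeat: F = (-1.303785, -1.269289), J = [[-7.562556, -1.261003], [-3.859506, 2.851391]].
Δ = (-0.2012, 0.1728), so (u, v)₂ = (-0.0288, 1.2514).

(-0.0288, 1.2514)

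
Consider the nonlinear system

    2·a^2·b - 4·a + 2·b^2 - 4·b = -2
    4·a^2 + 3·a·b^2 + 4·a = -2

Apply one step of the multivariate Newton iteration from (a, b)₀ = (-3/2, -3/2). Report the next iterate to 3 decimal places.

At (-3/2, -3/2): F = (11.750, -5.125).
Jacobian J = [[4·a·b - 4, 2·a^2 + 4·b - 4], [8·a + 3·b^2 + 4, 6·a·b]].
At the point, J = [[5.000, -5.500], [-1.250, 13.500]] (det J = 60.625).
Solving J·Δ = −F gives Δ = (-2.152, 0.180).
Then the next iterate is (a, b)₁ = (-3.652, -1.320).

(-3.652, -1.320)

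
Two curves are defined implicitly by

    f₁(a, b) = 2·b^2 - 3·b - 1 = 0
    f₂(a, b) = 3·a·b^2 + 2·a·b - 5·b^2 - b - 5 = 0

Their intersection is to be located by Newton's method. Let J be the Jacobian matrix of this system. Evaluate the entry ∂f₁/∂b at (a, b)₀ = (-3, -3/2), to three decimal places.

∂f₁/∂b = 4·b - 3.
At (-3, -3/2) this is -9.000.

-9.000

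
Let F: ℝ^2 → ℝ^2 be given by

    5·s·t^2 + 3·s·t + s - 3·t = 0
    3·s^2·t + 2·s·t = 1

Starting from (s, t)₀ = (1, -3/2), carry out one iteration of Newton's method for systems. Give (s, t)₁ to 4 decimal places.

At (1, -3/2): F = (12.2500, -8.5000).
Jacobian J = [[5·t^2 + 3·t + 1, 10·s·t + 3·s - 3], [6·s·t + 2·t, 3·s^2 + 2·s]].
At the point, J = [[7.7500, -15.0000], [-12.0000, 5.0000]] (det J = -141.2500).
Solving J·Δ = −F gives Δ = (-0.4690, 0.5743).
Then the next iterate is (s, t)₁ = (0.5310, -0.9257).

(0.5310, -0.9257)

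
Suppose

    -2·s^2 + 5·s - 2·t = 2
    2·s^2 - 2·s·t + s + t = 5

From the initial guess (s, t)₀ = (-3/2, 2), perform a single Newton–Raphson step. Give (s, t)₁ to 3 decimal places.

At (-3/2, 2): F = (-18.000, 6.000).
Jacobian J = [[-4·s + 5, -2], [4·s - 2·t + 1, -2·s + 1]].
At the point, J = [[11.000, -2.000], [-9.000, 4.000]] (det J = 26.000).
Solving J·Δ = −F gives Δ = (2.308, 3.692).
Then the next iterate is (s, t)₁ = (0.808, 5.692).

(0.808, 5.692)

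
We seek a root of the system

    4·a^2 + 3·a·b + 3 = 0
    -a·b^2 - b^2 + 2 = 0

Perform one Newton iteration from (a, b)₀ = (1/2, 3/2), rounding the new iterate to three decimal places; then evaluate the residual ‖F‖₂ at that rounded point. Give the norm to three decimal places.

At (1/2, 3/2): F = (6.250, -1.375).
Jacobian J = [[8·a + 3·b, 3·a], [-b^2, -2·a·b - 2·b]].
At the point, J = [[8.500, 1.500], [-2.250, -4.500]] (det J = -34.875).
Solving J·Δ = −F gives Δ = (-0.747, 0.068).
Then the next iterate is (a, b)₁ = (-0.247, 1.568).
Re-evaluating at (-0.247, 1.568): F = (2.08215, 0.14866), so ‖F‖₂ = 2.087.

2.087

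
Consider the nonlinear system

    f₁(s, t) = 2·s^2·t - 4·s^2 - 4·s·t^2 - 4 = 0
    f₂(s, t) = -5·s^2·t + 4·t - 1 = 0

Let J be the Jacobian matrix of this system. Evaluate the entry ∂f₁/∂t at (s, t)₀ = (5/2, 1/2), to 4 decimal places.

2.5000

∂f₁/∂t = 2·s^2 - 8·s·t.
At (5/2, 1/2) this is 2.5000.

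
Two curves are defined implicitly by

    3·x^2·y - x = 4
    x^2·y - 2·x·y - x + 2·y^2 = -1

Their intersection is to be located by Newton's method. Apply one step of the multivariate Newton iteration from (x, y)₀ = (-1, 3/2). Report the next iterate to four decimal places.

(-1.2826, 0.0580)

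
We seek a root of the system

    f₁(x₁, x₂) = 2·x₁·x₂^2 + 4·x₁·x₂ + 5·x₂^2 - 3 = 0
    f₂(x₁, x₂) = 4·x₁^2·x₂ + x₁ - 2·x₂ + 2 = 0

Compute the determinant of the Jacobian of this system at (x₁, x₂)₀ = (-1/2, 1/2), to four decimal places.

J = [[2·x₂^2 + 4·x₂, 4·x₁·x₂ + 4·x₁ + 10·x₂], [8·x₁·x₂ + 1, 4·x₁^2 - 2]].
At the point, J = [[2.5000, 2.0000], [-1.0000, -1.0000]].
det J = -0.5000.

-0.5000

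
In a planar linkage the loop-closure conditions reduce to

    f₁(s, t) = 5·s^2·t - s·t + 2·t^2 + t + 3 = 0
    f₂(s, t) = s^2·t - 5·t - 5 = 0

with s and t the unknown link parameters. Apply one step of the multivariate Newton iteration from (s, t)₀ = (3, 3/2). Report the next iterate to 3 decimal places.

At (3, 3/2): F = (72.000, 1.000).
Jacobian J = [[10·s·t - t, 5·s^2 - s + 4·t + 1], [2·s·t, s^2 - 5]].
At the point, J = [[43.500, 49.000], [9.000, 4.000]] (det J = -267.000).
Solving J·Δ = −F gives Δ = (0.895, -2.264).
Then the next iterate is (s, t)₁ = (3.895, -0.764).

(3.895, -0.764)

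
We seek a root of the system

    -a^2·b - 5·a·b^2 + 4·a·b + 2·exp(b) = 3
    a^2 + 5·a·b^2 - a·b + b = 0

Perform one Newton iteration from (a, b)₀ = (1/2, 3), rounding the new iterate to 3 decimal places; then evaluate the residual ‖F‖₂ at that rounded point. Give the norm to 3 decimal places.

10.861

At (1/2, 3): F = (19.92107, 24.250).
Jacobian J = [[-2·a·b - 5·b^2 + 4·b, -a^2 - 10·a·b + 4·a + 2·exp(b)], [2·a + 5·b^2 - b, 10·a·b - a + 1]].
At the point, J = [[-36.000, 26.92107], [43.000, 15.500]] (det J = -1715.60618).
Solving J·Δ = −F gives Δ = (-0.201, -1.008).
Then the next iterate is (a, b)₁ = (0.299, 1.992).
Re-evaluating at (0.299, 1.992): F = (7.93245, 7.41805), so ‖F‖₂ = 10.861.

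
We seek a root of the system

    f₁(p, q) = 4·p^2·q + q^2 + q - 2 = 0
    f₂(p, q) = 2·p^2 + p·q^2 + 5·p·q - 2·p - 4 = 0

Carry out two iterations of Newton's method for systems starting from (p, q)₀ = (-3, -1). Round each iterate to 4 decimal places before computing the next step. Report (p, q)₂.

(-1.2858, 1.4443)

At (-3, -1): F = (-38.0000, 32.0000).
Jacobian J = [[8·p·q, 4·p^2 + 2·q + 1], [4·p + q^2 + 5·q - 2, 2·p·q + 5·p]].
At the point, J = [[24.0000, 35.0000], [-18.0000, -9.0000]] (det J = 414.0000).
Solving J·Δ = −F gives Δ = (1.8792, -0.2029).
Then the next iterate is (p, q)₁ = (-1.1208, -1.2029).
Round to (-1.1208, -1.2029) and repeat: F = (-7.800228, 5.873275), J = [[10.785683, 3.618971], [-11.050732, -2.907579]].
Δ = (-0.1650, 2.6472), so (p, q)₂ = (-1.2858, 1.4443).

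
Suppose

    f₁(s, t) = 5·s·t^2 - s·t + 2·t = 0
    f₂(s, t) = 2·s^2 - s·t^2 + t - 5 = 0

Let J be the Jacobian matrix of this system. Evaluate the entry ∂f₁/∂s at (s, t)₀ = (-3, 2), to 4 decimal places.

18.0000

∂f₁/∂s = 5·t^2 - t.
At (-3, 2) this is 18.0000.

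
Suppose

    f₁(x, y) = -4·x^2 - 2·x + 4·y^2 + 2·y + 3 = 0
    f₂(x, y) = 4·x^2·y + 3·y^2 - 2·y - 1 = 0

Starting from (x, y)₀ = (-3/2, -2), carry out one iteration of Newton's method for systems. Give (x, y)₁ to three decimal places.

(-1.196, -1.140)

At (-3/2, -2): F = (9.000, -3.000).
Jacobian J = [[-8·x - 2, 8·y + 2], [8·x·y, 4·x^2 + 6·y - 2]].
At the point, J = [[10.000, -14.000], [24.000, -5.000]] (det J = 286.000).
Solving J·Δ = −F gives Δ = (0.304, 0.860).
Then the next iterate is (x, y)₁ = (-1.196, -1.140).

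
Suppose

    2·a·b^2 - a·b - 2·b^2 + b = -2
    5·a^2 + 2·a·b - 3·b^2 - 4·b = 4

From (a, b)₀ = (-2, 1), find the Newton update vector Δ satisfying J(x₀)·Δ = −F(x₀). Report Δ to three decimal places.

(0.335, -0.074)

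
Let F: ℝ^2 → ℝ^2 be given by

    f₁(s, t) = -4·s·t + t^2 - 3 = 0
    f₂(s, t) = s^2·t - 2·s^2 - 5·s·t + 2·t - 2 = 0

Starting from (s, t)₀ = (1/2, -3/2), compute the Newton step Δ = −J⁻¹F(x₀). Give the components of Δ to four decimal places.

(0.6047, 1.1757)

At (1/2, -3/2): F = (2.2500, -2.1250).
Jacobian J = [[-4·t, -4·s + 2·t], [2·s·t - 4·s - 5·t, s^2 - 5·s + 2]].
At the point, J = [[6.0000, -5.0000], [4.0000, -0.2500]] (det J = 18.5000).
Solving J·Δ = −F gives Δ = (0.6047, 1.1757).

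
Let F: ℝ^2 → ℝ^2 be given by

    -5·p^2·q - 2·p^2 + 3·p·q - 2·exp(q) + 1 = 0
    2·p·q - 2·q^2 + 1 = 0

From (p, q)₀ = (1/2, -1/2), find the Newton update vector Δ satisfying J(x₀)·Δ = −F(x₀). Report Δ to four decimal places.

At (1/2, -1/2): F = (-0.838061, 0.0000).
Jacobian J = [[-10·p·q - 4·p + 3·q, -5·p^2 + 3·p - 2·exp(q)], [2·q, 2·p - 4·q]].
At the point, J = [[-1.0000, -0.963061], [-1.0000, 3.0000]] (det J = -3.963061).
Solving J·Δ = −F gives Δ = (-0.6344, -0.2115).

(-0.6344, -0.2115)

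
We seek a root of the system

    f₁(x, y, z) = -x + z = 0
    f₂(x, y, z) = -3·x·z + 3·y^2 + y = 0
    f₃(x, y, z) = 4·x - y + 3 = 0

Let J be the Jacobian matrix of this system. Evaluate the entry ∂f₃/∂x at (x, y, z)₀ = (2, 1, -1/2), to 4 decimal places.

4.0000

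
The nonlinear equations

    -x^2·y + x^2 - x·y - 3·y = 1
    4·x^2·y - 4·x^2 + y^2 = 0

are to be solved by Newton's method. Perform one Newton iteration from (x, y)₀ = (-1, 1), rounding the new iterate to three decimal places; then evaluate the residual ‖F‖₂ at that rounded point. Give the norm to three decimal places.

At (-1, 1): F = (-3.000, 1.000).
Jacobian J = [[-2·x·y + 2·x - y, -x^2 - x - 3], [8·x·y - 8·x, 4·x^2 + 2·y]].
At the point, J = [[-1.000, -3.000], [0.000, 6.000]] (det J = -6.000).
Solving J·Δ = −F gives Δ = (-2.500, -0.167).
Then the next iterate is (x, y)₁ = (-3.500, 0.833).
Re-evaluating at (-3.500, 0.833): F = (1.46225, -7.48911), so ‖F‖₂ = 7.631.

7.631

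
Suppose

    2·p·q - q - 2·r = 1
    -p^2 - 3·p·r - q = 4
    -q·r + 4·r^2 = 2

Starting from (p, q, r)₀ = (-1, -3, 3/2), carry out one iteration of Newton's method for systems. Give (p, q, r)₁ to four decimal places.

At (-1, -3, 3/2): F = (5.0000, 2.5000, 11.5000).
Jacobian J = [[2·q, 2·p - 1, -2], [-2·p - 3·r, -1, -3·p], [0, -r, -q + 8·r]].
At the point, J = [[-6.0000, -3.0000, -2.0000], [-2.5000, -1.0000, 3.0000], [0.0000, -1.5000, 15.0000]] (det J = -57.0000).
Solving J·Δ = −F gives Δ = (-1.0351, 3.9825, -0.3684).
Then the next iterate is (p, q, r)₁ = (-2.0351, 0.9825, 1.1316).

(-2.0351, 0.9825, 1.1316)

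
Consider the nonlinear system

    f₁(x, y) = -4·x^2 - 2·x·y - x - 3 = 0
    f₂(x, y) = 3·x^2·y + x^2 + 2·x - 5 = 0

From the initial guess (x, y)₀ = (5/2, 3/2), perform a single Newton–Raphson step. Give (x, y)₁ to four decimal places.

(0.7128, 2.4785)

At (5/2, 3/2): F = (-38.0000, 34.3750).
Jacobian J = [[-8·x - 2·y - 1, -2·x], [6·x·y + 2·x + 2, 3·x^2]].
At the point, J = [[-24.0000, -5.0000], [29.5000, 18.7500]] (det J = -302.5000).
Solving J·Δ = −F gives Δ = (-1.7872, 0.9785).
Then the next iterate is (x, y)₁ = (0.7128, 2.4785).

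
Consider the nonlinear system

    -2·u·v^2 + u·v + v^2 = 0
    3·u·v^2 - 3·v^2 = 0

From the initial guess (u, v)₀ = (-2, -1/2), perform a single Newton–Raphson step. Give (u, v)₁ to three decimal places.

(-0.800, -0.350)

At (-2, -1/2): F = (2.250, -2.250).
Jacobian J = [[-2·v^2 + v, -4·u·v + u + 2·v], [3·v^2, 6·u·v - 6·v]].
At the point, J = [[-1.000, -7.000], [0.750, 9.000]] (det J = -3.750).
Solving J·Δ = −F gives Δ = (1.200, 0.150).
Then the next iterate is (u, v)₁ = (-0.800, -0.350).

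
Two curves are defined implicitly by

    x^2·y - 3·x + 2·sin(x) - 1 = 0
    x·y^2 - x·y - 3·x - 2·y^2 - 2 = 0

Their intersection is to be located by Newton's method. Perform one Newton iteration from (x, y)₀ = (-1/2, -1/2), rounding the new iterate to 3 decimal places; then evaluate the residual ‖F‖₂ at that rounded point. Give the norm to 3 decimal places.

At (-1/2, -1/2): F = (-0.58385, -1.375).
Jacobian J = [[2·x·y + 2·cos(x) - 3, x^2], [y^2 - y - 3, 2·x·y - x - 4·y]].
At the point, J = [[-0.74483, 0.250], [-2.250, 3.000]] (det J = -1.67200).
Solving J·Δ = −F gives Δ = (-0.842, -0.173).
Then the next iterate is (x, y)₁ = (-1.342, -0.673).
Re-evaluating at (-1.342, -0.673): F = (-0.13393, -0.39085), so ‖F‖₂ = 0.413.

0.413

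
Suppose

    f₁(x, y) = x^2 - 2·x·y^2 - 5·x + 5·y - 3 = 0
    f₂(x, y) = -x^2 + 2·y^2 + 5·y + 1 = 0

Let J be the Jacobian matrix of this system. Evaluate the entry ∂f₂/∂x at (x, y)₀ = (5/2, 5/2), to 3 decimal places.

-5.000

∂f₂/∂x = -2·x.
At (5/2, 5/2) this is -5.000.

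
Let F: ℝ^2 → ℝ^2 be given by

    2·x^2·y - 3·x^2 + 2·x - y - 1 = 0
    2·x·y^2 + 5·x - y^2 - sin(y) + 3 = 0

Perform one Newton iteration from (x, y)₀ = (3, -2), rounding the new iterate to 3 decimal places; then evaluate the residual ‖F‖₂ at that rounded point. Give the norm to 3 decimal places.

22.419

At (3, -2): F = (-56.000, 38.90930).
Jacobian J = [[4·x·y - 6·x + 2, 2·x^2 - 1], [2·y^2 + 5, 4·x·y - 2·y - cos(y)]].
At the point, J = [[-40.000, 17.000], [13.000, -19.58385]] (det J = 562.35413).
Solving J·Δ = −F gives Δ = (-0.774, 1.473).
Then the next iterate is (x, y)₁ = (2.226, -0.527).
Re-evaluating at (2.226, -0.527): F = (-16.10888, 15.59166), so ‖F‖₂ = 22.419.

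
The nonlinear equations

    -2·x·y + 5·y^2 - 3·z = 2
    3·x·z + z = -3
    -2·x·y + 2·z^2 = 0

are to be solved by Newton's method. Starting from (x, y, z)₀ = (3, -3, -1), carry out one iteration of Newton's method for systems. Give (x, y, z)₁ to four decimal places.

At (3, -3, -1): F = (64.0000, -7.0000, 20.0000).
Jacobian J = [[-2·y, -2·x + 10·y, -3], [3·z, 0, 3·x + 1], [-2·y, -2·x, 4·z]].
At the point, J = [[6.0000, -36.0000, -3.0000], [-3.0000, 0.0000, 10.0000], [6.0000, -6.0000, -4.0000]] (det J = -1422.0000).
Solving J·Δ = −F gives Δ = (-1.7426, 1.4726, 0.1772).
Then the next iterate is (x, y, z)₁ = (1.2574, -1.5274, -0.8228).

(1.2574, -1.5274, -0.8228)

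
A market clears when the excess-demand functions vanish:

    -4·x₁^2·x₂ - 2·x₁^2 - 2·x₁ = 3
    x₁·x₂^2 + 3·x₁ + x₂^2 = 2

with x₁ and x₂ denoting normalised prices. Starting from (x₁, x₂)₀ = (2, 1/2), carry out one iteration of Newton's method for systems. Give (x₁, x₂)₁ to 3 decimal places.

At (2, 1/2): F = (-23.000, 4.750).
Jacobian J = [[-8·x₁·x₂ - 4·x₁ - 2, -4·x₁^2], [x₂^2 + 3, 2·x₁·x₂ + 2·x₂]].
At the point, J = [[-18.000, -16.000], [3.250, 3.000]] (det J = -2.000).
Solving J·Δ = −F gives Δ = (3.500, -5.375).
Then the next iterate is (x₁, x₂)₁ = (5.500, -4.875).

(5.500, -4.875)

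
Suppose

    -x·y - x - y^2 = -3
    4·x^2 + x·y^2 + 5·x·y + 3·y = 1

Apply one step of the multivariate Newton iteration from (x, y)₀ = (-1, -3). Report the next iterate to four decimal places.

(-0.6981, -1.9434)

At (-1, -3): F = (-8.0000, 0.0000).
Jacobian J = [[-y - 1, -x - 2·y], [8·x + y^2 + 5·y, 2·x·y + 5·x + 3]].
At the point, J = [[2.0000, 7.0000], [-14.0000, 4.0000]] (det J = 106.0000).
Solving J·Δ = −F gives Δ = (0.3019, 1.0566).
Then the next iterate is (x, y)₁ = (-0.6981, -1.9434).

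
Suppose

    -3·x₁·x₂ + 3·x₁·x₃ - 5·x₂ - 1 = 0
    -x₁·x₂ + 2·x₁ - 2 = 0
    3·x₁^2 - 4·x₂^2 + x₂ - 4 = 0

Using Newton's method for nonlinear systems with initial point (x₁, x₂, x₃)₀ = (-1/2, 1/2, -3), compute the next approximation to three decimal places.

(2.875, -4.125, -14.667)

At (-1/2, 1/2, -3): F = (1.750, -2.750, -3.750).
Jacobian J = [[-3·x₂ + 3·x₃, -3·x₁ - 5, 3·x₁], [-x₂ + 2, -x₁, 0], [6·x₁, -8·x₂ + 1, 0]].
At the point, J = [[-10.500, -3.500, -1.500], [1.500, 0.500, 0.000], [-3.000, -3.000, 0.000]] (det J = 4.500).
Solving J·Δ = −F gives Δ = (3.375, -4.625, -11.667).
Then the next iterate is (x₁, x₂, x₃)₁ = (2.875, -4.125, -14.667).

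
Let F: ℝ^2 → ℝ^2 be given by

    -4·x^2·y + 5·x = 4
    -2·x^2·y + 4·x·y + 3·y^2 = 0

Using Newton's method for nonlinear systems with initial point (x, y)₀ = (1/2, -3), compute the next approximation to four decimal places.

(0.4921, -1.6335)

At (1/2, -3): F = (1.5000, 22.5000).
Jacobian J = [[-8·x·y + 5, -4·x^2], [-4·x·y + 4·y, -2·x^2 + 4·x + 6·y]].
At the point, J = [[17.0000, -1.0000], [-6.0000, -16.5000]] (det J = -286.5000).
Solving J·Δ = −F gives Δ = (-0.0079, 1.3665).
Then the next iterate is (x, y)₁ = (0.4921, -1.6335).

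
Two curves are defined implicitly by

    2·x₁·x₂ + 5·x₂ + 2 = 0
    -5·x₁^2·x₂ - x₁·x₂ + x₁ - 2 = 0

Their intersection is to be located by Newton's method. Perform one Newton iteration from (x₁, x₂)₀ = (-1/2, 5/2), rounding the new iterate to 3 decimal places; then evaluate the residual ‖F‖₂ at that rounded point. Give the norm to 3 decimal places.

At (-1/2, 5/2): F = (12.000, -4.375).
Jacobian J = [[2·x₂, 2·x₁ + 5], [-10·x₁·x₂ - x₂ + 1, -5·x₁^2 - x₁]].
At the point, J = [[5.000, 4.000], [11.000, -0.750]] (det J = -47.750).
Solving J·Δ = −F gives Δ = (0.178, -3.223).
Then the next iterate is (x₁, x₂)₁ = (-0.322, -0.723).
Re-evaluating at (-0.322, -0.723): F = (-1.14939, -2.17999), so ‖F‖₂ = 2.464.

2.464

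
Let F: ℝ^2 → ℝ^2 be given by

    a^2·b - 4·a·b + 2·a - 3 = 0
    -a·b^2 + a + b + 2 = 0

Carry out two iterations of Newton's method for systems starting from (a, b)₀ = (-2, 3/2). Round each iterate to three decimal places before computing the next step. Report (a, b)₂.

(-2.805, 0.354)

At (-2, 3/2): F = (11.000, 6.000).
Jacobian J = [[2·a·b - 4·b + 2, a^2 - 4·a], [-b^2 + 1, -2·a·b + 1]].
At the point, J = [[-10.000, 12.000], [-1.250, 7.000]] (det J = -55.000).
Solving J·Δ = −F gives Δ = (0.091, -0.841).
Then the next iterate is (a, b)₁ = (-1.909, 0.659).
Round to (-1.909, 0.659) and repeat: F = (0.61571, 1.57904), J = [[-3.15206, 11.28028], [0.56572, 3.51606]].
Δ = (-0.896, -0.305), so (a, b)₂ = (-2.805, 0.354).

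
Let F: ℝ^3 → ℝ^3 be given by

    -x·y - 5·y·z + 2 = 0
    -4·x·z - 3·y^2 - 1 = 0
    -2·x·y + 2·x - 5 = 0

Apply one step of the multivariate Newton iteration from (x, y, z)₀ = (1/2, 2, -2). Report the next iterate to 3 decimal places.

(-1.439, -0.122, -1.528)

At (1/2, 2, -2): F = (21.000, -9.000, -6.000).
Jacobian J = [[-y, -x - 5·z, -5·y], [-4·z, -6·y, -4·x], [-2·y + 2, -2·x, 0]].
At the point, J = [[-2.000, 9.500, -10.000], [8.000, -12.000, -2.000], [-2.000, -1.000, 0.000]] (det J = 362.000).
Solving J·Δ = −F gives Δ = (-1.939, -2.122, 0.472).
Then the next iterate is (x, y, z)₁ = (-1.439, -0.122, -1.528).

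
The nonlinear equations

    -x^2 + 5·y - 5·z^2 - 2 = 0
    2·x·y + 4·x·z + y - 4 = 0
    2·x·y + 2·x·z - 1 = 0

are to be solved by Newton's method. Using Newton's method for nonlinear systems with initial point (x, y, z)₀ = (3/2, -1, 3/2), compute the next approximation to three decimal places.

(2.318, -0.182, 0.242)

At (3/2, -1, 3/2): F = (-20.500, 1.000, 0.500).
Jacobian J = [[-2·x, 5, -10·z], [2·y + 4·z, 2·x + 1, 4·x], [2·y + 2·z, 2·x, 2·x]].
At the point, J = [[-3.000, 5.000, -15.000], [4.000, 4.000, 6.000], [1.000, 3.000, 3.000]] (det J = -132.000).
Solving J·Δ = −F gives Δ = (0.818, 0.818, -1.258).
Then the next iterate is (x, y, z)₁ = (2.318, -0.182, 0.242).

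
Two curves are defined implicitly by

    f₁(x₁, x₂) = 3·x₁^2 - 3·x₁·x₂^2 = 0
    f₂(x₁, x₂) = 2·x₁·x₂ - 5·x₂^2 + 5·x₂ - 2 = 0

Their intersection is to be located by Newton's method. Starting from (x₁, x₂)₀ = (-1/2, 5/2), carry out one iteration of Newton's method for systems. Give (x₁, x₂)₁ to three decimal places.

(-0.409, 1.415)

At (-1/2, 5/2): F = (10.125, -23.250).
Jacobian J = [[6·x₁ - 3·x₂^2, -6·x₁·x₂], [2·x₂, 2·x₁ - 10·x₂ + 5]].
At the point, J = [[-21.750, 7.500], [5.000, -21.000]] (det J = 419.250).
Solving J·Δ = −F gives Δ = (0.091, -1.085).
Then the next iterate is (x₁, x₂)₁ = (-0.409, 1.415).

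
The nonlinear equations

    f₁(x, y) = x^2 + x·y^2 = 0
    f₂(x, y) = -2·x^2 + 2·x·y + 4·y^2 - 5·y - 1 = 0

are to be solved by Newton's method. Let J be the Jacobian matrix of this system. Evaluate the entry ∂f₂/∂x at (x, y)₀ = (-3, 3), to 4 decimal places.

∂f₂/∂x = -4·x + 2·y.
At (-3, 3) this is 18.0000.

18.0000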